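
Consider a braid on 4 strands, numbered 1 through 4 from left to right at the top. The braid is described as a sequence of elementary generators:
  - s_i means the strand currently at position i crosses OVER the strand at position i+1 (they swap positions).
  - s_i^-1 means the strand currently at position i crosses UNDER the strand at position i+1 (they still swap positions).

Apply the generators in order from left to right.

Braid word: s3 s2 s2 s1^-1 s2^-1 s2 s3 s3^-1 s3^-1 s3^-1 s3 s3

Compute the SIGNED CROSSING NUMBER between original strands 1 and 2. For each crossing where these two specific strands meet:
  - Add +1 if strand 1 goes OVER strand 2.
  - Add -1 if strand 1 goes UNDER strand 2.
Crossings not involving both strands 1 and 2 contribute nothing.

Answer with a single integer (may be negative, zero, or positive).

Gen 1: crossing 3x4. Both 1&2? no. Sum: 0
Gen 2: crossing 2x4. Both 1&2? no. Sum: 0
Gen 3: crossing 4x2. Both 1&2? no. Sum: 0
Gen 4: 1 under 2. Both 1&2? yes. Contrib: -1. Sum: -1
Gen 5: crossing 1x4. Both 1&2? no. Sum: -1
Gen 6: crossing 4x1. Both 1&2? no. Sum: -1
Gen 7: crossing 4x3. Both 1&2? no. Sum: -1
Gen 8: crossing 3x4. Both 1&2? no. Sum: -1
Gen 9: crossing 4x3. Both 1&2? no. Sum: -1
Gen 10: crossing 3x4. Both 1&2? no. Sum: -1
Gen 11: crossing 4x3. Both 1&2? no. Sum: -1
Gen 12: crossing 3x4. Both 1&2? no. Sum: -1

Answer: -1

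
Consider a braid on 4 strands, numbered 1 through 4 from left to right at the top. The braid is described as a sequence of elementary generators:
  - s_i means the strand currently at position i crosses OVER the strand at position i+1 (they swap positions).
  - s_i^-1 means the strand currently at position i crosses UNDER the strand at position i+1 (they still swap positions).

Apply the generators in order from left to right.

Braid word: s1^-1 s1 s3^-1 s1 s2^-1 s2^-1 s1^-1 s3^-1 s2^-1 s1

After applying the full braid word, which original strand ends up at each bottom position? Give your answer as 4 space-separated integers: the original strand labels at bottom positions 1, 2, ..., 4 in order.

Answer: 3 1 2 4

Derivation:
Gen 1 (s1^-1): strand 1 crosses under strand 2. Perm now: [2 1 3 4]
Gen 2 (s1): strand 2 crosses over strand 1. Perm now: [1 2 3 4]
Gen 3 (s3^-1): strand 3 crosses under strand 4. Perm now: [1 2 4 3]
Gen 4 (s1): strand 1 crosses over strand 2. Perm now: [2 1 4 3]
Gen 5 (s2^-1): strand 1 crosses under strand 4. Perm now: [2 4 1 3]
Gen 6 (s2^-1): strand 4 crosses under strand 1. Perm now: [2 1 4 3]
Gen 7 (s1^-1): strand 2 crosses under strand 1. Perm now: [1 2 4 3]
Gen 8 (s3^-1): strand 4 crosses under strand 3. Perm now: [1 2 3 4]
Gen 9 (s2^-1): strand 2 crosses under strand 3. Perm now: [1 3 2 4]
Gen 10 (s1): strand 1 crosses over strand 3. Perm now: [3 1 2 4]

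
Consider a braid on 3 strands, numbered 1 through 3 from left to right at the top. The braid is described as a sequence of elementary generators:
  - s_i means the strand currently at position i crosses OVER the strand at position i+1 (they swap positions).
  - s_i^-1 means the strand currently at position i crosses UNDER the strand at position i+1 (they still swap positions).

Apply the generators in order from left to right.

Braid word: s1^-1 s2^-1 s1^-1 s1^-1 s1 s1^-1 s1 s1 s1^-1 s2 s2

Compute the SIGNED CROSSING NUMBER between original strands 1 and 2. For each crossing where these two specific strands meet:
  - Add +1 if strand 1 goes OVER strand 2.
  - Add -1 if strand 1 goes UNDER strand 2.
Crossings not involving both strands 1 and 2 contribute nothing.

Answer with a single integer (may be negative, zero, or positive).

Gen 1: 1 under 2. Both 1&2? yes. Contrib: -1. Sum: -1
Gen 2: crossing 1x3. Both 1&2? no. Sum: -1
Gen 3: crossing 2x3. Both 1&2? no. Sum: -1
Gen 4: crossing 3x2. Both 1&2? no. Sum: -1
Gen 5: crossing 2x3. Both 1&2? no. Sum: -1
Gen 6: crossing 3x2. Both 1&2? no. Sum: -1
Gen 7: crossing 2x3. Both 1&2? no. Sum: -1
Gen 8: crossing 3x2. Both 1&2? no. Sum: -1
Gen 9: crossing 2x3. Both 1&2? no. Sum: -1
Gen 10: 2 over 1. Both 1&2? yes. Contrib: -1. Sum: -2
Gen 11: 1 over 2. Both 1&2? yes. Contrib: +1. Sum: -1

Answer: -1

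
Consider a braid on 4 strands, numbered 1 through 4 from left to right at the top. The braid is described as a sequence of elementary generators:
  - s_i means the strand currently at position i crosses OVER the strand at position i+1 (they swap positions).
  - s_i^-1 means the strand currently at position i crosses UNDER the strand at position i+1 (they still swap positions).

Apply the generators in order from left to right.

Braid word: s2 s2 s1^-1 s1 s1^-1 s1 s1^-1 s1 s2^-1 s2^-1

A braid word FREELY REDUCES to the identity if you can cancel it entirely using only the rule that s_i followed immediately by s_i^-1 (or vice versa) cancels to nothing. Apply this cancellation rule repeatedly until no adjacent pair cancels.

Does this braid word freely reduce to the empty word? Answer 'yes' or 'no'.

Gen 1 (s2): push. Stack: [s2]
Gen 2 (s2): push. Stack: [s2 s2]
Gen 3 (s1^-1): push. Stack: [s2 s2 s1^-1]
Gen 4 (s1): cancels prior s1^-1. Stack: [s2 s2]
Gen 5 (s1^-1): push. Stack: [s2 s2 s1^-1]
Gen 6 (s1): cancels prior s1^-1. Stack: [s2 s2]
Gen 7 (s1^-1): push. Stack: [s2 s2 s1^-1]
Gen 8 (s1): cancels prior s1^-1. Stack: [s2 s2]
Gen 9 (s2^-1): cancels prior s2. Stack: [s2]
Gen 10 (s2^-1): cancels prior s2. Stack: []
Reduced word: (empty)

Answer: yes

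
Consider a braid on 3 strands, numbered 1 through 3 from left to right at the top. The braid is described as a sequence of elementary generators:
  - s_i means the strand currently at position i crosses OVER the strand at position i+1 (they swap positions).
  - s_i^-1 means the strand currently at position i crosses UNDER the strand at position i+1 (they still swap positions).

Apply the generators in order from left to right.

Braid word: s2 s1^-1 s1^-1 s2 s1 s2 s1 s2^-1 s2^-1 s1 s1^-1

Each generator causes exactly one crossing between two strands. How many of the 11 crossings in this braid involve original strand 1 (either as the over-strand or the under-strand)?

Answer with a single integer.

Answer: 6

Derivation:
Gen 1: crossing 2x3. Involves strand 1? no. Count so far: 0
Gen 2: crossing 1x3. Involves strand 1? yes. Count so far: 1
Gen 3: crossing 3x1. Involves strand 1? yes. Count so far: 2
Gen 4: crossing 3x2. Involves strand 1? no. Count so far: 2
Gen 5: crossing 1x2. Involves strand 1? yes. Count so far: 3
Gen 6: crossing 1x3. Involves strand 1? yes. Count so far: 4
Gen 7: crossing 2x3. Involves strand 1? no. Count so far: 4
Gen 8: crossing 2x1. Involves strand 1? yes. Count so far: 5
Gen 9: crossing 1x2. Involves strand 1? yes. Count so far: 6
Gen 10: crossing 3x2. Involves strand 1? no. Count so far: 6
Gen 11: crossing 2x3. Involves strand 1? no. Count so far: 6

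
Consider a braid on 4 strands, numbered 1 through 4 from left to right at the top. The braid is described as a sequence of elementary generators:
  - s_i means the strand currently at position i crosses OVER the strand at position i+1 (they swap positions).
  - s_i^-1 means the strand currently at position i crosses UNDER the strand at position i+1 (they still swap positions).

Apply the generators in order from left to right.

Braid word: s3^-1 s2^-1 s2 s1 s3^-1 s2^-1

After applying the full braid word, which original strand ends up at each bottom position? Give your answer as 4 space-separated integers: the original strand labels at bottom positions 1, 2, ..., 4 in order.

Answer: 2 3 1 4

Derivation:
Gen 1 (s3^-1): strand 3 crosses under strand 4. Perm now: [1 2 4 3]
Gen 2 (s2^-1): strand 2 crosses under strand 4. Perm now: [1 4 2 3]
Gen 3 (s2): strand 4 crosses over strand 2. Perm now: [1 2 4 3]
Gen 4 (s1): strand 1 crosses over strand 2. Perm now: [2 1 4 3]
Gen 5 (s3^-1): strand 4 crosses under strand 3. Perm now: [2 1 3 4]
Gen 6 (s2^-1): strand 1 crosses under strand 3. Perm now: [2 3 1 4]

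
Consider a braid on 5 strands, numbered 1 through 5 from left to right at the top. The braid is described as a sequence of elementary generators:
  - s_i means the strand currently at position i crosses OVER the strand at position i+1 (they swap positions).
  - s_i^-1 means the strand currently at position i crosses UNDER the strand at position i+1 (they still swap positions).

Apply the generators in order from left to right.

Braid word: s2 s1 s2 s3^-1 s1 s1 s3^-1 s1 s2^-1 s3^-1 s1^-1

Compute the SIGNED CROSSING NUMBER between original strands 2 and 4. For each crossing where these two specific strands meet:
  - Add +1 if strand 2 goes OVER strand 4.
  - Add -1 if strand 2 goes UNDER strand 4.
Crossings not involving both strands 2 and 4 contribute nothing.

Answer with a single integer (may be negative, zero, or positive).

Gen 1: crossing 2x3. Both 2&4? no. Sum: 0
Gen 2: crossing 1x3. Both 2&4? no. Sum: 0
Gen 3: crossing 1x2. Both 2&4? no. Sum: 0
Gen 4: crossing 1x4. Both 2&4? no. Sum: 0
Gen 5: crossing 3x2. Both 2&4? no. Sum: 0
Gen 6: crossing 2x3. Both 2&4? no. Sum: 0
Gen 7: crossing 4x1. Both 2&4? no. Sum: 0
Gen 8: crossing 3x2. Both 2&4? no. Sum: 0
Gen 9: crossing 3x1. Both 2&4? no. Sum: 0
Gen 10: crossing 3x4. Both 2&4? no. Sum: 0
Gen 11: crossing 2x1. Both 2&4? no. Sum: 0

Answer: 0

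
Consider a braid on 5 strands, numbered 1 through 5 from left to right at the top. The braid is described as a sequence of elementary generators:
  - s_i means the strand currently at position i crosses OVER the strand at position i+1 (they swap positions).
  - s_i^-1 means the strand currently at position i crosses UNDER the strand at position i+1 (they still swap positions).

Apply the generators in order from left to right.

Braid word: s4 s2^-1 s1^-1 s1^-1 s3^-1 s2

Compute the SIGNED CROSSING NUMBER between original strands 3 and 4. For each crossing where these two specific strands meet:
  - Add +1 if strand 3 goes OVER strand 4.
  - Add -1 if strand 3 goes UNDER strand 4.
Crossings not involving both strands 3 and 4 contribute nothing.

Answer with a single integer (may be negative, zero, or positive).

Gen 1: crossing 4x5. Both 3&4? no. Sum: 0
Gen 2: crossing 2x3. Both 3&4? no. Sum: 0
Gen 3: crossing 1x3. Both 3&4? no. Sum: 0
Gen 4: crossing 3x1. Both 3&4? no. Sum: 0
Gen 5: crossing 2x5. Both 3&4? no. Sum: 0
Gen 6: crossing 3x5. Both 3&4? no. Sum: 0

Answer: 0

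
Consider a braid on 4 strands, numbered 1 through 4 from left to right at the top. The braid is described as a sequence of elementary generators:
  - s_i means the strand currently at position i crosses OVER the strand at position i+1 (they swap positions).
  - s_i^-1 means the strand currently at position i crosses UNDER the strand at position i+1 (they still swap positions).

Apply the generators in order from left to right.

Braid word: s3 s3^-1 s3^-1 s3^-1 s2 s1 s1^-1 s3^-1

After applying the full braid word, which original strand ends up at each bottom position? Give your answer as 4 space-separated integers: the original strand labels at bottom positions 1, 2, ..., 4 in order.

Answer: 1 3 4 2

Derivation:
Gen 1 (s3): strand 3 crosses over strand 4. Perm now: [1 2 4 3]
Gen 2 (s3^-1): strand 4 crosses under strand 3. Perm now: [1 2 3 4]
Gen 3 (s3^-1): strand 3 crosses under strand 4. Perm now: [1 2 4 3]
Gen 4 (s3^-1): strand 4 crosses under strand 3. Perm now: [1 2 3 4]
Gen 5 (s2): strand 2 crosses over strand 3. Perm now: [1 3 2 4]
Gen 6 (s1): strand 1 crosses over strand 3. Perm now: [3 1 2 4]
Gen 7 (s1^-1): strand 3 crosses under strand 1. Perm now: [1 3 2 4]
Gen 8 (s3^-1): strand 2 crosses under strand 4. Perm now: [1 3 4 2]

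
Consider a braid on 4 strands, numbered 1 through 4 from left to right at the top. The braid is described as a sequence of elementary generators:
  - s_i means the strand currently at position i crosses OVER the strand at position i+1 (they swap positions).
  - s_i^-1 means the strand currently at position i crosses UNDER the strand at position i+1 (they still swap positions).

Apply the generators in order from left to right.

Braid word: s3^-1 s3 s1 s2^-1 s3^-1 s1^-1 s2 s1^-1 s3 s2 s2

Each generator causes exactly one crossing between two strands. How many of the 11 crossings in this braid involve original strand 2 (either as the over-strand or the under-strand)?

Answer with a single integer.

Answer: 4

Derivation:
Gen 1: crossing 3x4. Involves strand 2? no. Count so far: 0
Gen 2: crossing 4x3. Involves strand 2? no. Count so far: 0
Gen 3: crossing 1x2. Involves strand 2? yes. Count so far: 1
Gen 4: crossing 1x3. Involves strand 2? no. Count so far: 1
Gen 5: crossing 1x4. Involves strand 2? no. Count so far: 1
Gen 6: crossing 2x3. Involves strand 2? yes. Count so far: 2
Gen 7: crossing 2x4. Involves strand 2? yes. Count so far: 3
Gen 8: crossing 3x4. Involves strand 2? no. Count so far: 3
Gen 9: crossing 2x1. Involves strand 2? yes. Count so far: 4
Gen 10: crossing 3x1. Involves strand 2? no. Count so far: 4
Gen 11: crossing 1x3. Involves strand 2? no. Count so far: 4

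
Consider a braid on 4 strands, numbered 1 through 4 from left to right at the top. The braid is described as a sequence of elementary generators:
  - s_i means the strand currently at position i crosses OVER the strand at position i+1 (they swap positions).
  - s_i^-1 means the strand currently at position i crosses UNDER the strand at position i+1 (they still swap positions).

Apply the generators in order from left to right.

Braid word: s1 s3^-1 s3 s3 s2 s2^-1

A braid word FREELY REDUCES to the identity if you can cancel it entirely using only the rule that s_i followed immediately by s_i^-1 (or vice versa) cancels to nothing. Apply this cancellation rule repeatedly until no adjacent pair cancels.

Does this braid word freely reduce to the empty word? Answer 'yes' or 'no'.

Answer: no

Derivation:
Gen 1 (s1): push. Stack: [s1]
Gen 2 (s3^-1): push. Stack: [s1 s3^-1]
Gen 3 (s3): cancels prior s3^-1. Stack: [s1]
Gen 4 (s3): push. Stack: [s1 s3]
Gen 5 (s2): push. Stack: [s1 s3 s2]
Gen 6 (s2^-1): cancels prior s2. Stack: [s1 s3]
Reduced word: s1 s3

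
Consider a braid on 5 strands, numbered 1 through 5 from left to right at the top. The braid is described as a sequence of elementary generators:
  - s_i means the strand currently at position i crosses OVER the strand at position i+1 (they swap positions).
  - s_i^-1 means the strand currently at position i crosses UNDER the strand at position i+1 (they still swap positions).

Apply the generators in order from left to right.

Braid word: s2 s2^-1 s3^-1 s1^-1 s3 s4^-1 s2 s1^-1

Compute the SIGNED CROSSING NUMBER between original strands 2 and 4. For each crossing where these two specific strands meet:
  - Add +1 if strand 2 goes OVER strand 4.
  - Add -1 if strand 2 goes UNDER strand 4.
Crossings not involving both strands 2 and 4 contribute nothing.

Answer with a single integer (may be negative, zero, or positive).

Answer: 0

Derivation:
Gen 1: crossing 2x3. Both 2&4? no. Sum: 0
Gen 2: crossing 3x2. Both 2&4? no. Sum: 0
Gen 3: crossing 3x4. Both 2&4? no. Sum: 0
Gen 4: crossing 1x2. Both 2&4? no. Sum: 0
Gen 5: crossing 4x3. Both 2&4? no. Sum: 0
Gen 6: crossing 4x5. Both 2&4? no. Sum: 0
Gen 7: crossing 1x3. Both 2&4? no. Sum: 0
Gen 8: crossing 2x3. Both 2&4? no. Sum: 0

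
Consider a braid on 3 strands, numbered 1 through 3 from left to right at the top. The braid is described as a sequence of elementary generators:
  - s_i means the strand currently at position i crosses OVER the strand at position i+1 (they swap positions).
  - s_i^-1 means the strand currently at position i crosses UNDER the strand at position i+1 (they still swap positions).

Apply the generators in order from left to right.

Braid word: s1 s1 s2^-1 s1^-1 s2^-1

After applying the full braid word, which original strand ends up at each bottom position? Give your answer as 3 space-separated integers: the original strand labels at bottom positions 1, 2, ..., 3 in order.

Answer: 3 2 1

Derivation:
Gen 1 (s1): strand 1 crosses over strand 2. Perm now: [2 1 3]
Gen 2 (s1): strand 2 crosses over strand 1. Perm now: [1 2 3]
Gen 3 (s2^-1): strand 2 crosses under strand 3. Perm now: [1 3 2]
Gen 4 (s1^-1): strand 1 crosses under strand 3. Perm now: [3 1 2]
Gen 5 (s2^-1): strand 1 crosses under strand 2. Perm now: [3 2 1]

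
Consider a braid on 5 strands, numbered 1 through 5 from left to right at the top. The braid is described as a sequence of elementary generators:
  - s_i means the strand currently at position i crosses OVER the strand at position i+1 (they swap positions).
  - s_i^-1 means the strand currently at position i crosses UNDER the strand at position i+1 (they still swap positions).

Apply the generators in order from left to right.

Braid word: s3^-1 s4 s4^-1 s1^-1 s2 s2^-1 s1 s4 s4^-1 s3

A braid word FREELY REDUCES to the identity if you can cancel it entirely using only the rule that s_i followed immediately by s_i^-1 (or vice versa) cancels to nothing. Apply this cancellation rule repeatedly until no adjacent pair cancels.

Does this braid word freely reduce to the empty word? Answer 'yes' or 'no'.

Answer: yes

Derivation:
Gen 1 (s3^-1): push. Stack: [s3^-1]
Gen 2 (s4): push. Stack: [s3^-1 s4]
Gen 3 (s4^-1): cancels prior s4. Stack: [s3^-1]
Gen 4 (s1^-1): push. Stack: [s3^-1 s1^-1]
Gen 5 (s2): push. Stack: [s3^-1 s1^-1 s2]
Gen 6 (s2^-1): cancels prior s2. Stack: [s3^-1 s1^-1]
Gen 7 (s1): cancels prior s1^-1. Stack: [s3^-1]
Gen 8 (s4): push. Stack: [s3^-1 s4]
Gen 9 (s4^-1): cancels prior s4. Stack: [s3^-1]
Gen 10 (s3): cancels prior s3^-1. Stack: []
Reduced word: (empty)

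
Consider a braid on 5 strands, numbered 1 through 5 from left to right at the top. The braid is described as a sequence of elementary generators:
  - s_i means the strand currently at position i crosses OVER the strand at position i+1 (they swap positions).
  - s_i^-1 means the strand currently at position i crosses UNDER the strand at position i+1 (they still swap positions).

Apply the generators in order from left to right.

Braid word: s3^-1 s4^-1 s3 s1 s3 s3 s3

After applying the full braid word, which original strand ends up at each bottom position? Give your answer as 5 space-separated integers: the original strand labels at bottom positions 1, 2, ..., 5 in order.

Answer: 2 1 4 5 3

Derivation:
Gen 1 (s3^-1): strand 3 crosses under strand 4. Perm now: [1 2 4 3 5]
Gen 2 (s4^-1): strand 3 crosses under strand 5. Perm now: [1 2 4 5 3]
Gen 3 (s3): strand 4 crosses over strand 5. Perm now: [1 2 5 4 3]
Gen 4 (s1): strand 1 crosses over strand 2. Perm now: [2 1 5 4 3]
Gen 5 (s3): strand 5 crosses over strand 4. Perm now: [2 1 4 5 3]
Gen 6 (s3): strand 4 crosses over strand 5. Perm now: [2 1 5 4 3]
Gen 7 (s3): strand 5 crosses over strand 4. Perm now: [2 1 4 5 3]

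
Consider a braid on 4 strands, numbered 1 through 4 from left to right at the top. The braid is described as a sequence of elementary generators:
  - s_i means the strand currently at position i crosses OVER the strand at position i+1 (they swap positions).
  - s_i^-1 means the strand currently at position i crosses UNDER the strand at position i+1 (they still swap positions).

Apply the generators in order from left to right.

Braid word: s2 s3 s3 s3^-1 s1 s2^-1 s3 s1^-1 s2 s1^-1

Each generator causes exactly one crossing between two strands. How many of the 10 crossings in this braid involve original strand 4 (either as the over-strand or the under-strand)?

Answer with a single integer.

Gen 1: crossing 2x3. Involves strand 4? no. Count so far: 0
Gen 2: crossing 2x4. Involves strand 4? yes. Count so far: 1
Gen 3: crossing 4x2. Involves strand 4? yes. Count so far: 2
Gen 4: crossing 2x4. Involves strand 4? yes. Count so far: 3
Gen 5: crossing 1x3. Involves strand 4? no. Count so far: 3
Gen 6: crossing 1x4. Involves strand 4? yes. Count so far: 4
Gen 7: crossing 1x2. Involves strand 4? no. Count so far: 4
Gen 8: crossing 3x4. Involves strand 4? yes. Count so far: 5
Gen 9: crossing 3x2. Involves strand 4? no. Count so far: 5
Gen 10: crossing 4x2. Involves strand 4? yes. Count so far: 6

Answer: 6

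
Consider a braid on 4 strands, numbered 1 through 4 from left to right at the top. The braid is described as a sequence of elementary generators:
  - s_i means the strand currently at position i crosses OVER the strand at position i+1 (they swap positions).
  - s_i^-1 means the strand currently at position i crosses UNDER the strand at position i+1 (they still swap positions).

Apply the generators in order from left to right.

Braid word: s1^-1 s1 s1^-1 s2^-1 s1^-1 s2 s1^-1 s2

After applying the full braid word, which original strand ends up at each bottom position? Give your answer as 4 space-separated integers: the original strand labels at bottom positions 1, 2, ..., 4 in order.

Answer: 1 2 3 4

Derivation:
Gen 1 (s1^-1): strand 1 crosses under strand 2. Perm now: [2 1 3 4]
Gen 2 (s1): strand 2 crosses over strand 1. Perm now: [1 2 3 4]
Gen 3 (s1^-1): strand 1 crosses under strand 2. Perm now: [2 1 3 4]
Gen 4 (s2^-1): strand 1 crosses under strand 3. Perm now: [2 3 1 4]
Gen 5 (s1^-1): strand 2 crosses under strand 3. Perm now: [3 2 1 4]
Gen 6 (s2): strand 2 crosses over strand 1. Perm now: [3 1 2 4]
Gen 7 (s1^-1): strand 3 crosses under strand 1. Perm now: [1 3 2 4]
Gen 8 (s2): strand 3 crosses over strand 2. Perm now: [1 2 3 4]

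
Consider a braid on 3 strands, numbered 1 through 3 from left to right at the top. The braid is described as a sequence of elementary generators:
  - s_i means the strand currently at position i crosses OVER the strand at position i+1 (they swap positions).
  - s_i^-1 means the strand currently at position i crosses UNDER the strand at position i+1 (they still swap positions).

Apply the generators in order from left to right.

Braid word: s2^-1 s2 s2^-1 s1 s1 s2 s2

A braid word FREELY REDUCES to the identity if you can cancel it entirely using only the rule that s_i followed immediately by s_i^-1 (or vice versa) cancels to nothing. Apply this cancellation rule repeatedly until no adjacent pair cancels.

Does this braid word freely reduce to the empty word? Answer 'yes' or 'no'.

Answer: no

Derivation:
Gen 1 (s2^-1): push. Stack: [s2^-1]
Gen 2 (s2): cancels prior s2^-1. Stack: []
Gen 3 (s2^-1): push. Stack: [s2^-1]
Gen 4 (s1): push. Stack: [s2^-1 s1]
Gen 5 (s1): push. Stack: [s2^-1 s1 s1]
Gen 6 (s2): push. Stack: [s2^-1 s1 s1 s2]
Gen 7 (s2): push. Stack: [s2^-1 s1 s1 s2 s2]
Reduced word: s2^-1 s1 s1 s2 s2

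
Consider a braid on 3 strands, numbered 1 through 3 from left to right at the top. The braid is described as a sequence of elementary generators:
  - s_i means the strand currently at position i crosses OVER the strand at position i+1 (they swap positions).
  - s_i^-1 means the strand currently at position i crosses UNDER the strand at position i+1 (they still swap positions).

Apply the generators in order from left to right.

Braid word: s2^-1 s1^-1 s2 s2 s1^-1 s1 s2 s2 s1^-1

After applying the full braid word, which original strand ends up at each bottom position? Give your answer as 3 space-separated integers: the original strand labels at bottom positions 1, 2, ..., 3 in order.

Answer: 1 3 2

Derivation:
Gen 1 (s2^-1): strand 2 crosses under strand 3. Perm now: [1 3 2]
Gen 2 (s1^-1): strand 1 crosses under strand 3. Perm now: [3 1 2]
Gen 3 (s2): strand 1 crosses over strand 2. Perm now: [3 2 1]
Gen 4 (s2): strand 2 crosses over strand 1. Perm now: [3 1 2]
Gen 5 (s1^-1): strand 3 crosses under strand 1. Perm now: [1 3 2]
Gen 6 (s1): strand 1 crosses over strand 3. Perm now: [3 1 2]
Gen 7 (s2): strand 1 crosses over strand 2. Perm now: [3 2 1]
Gen 8 (s2): strand 2 crosses over strand 1. Perm now: [3 1 2]
Gen 9 (s1^-1): strand 3 crosses under strand 1. Perm now: [1 3 2]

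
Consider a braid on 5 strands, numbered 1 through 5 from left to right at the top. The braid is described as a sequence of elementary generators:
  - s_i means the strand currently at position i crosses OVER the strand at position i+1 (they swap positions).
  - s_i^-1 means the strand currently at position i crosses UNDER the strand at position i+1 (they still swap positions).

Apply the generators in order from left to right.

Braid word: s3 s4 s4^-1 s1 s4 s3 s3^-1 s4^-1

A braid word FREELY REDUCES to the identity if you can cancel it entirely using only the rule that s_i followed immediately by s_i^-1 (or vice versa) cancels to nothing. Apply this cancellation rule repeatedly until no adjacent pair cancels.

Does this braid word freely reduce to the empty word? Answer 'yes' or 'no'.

Gen 1 (s3): push. Stack: [s3]
Gen 2 (s4): push. Stack: [s3 s4]
Gen 3 (s4^-1): cancels prior s4. Stack: [s3]
Gen 4 (s1): push. Stack: [s3 s1]
Gen 5 (s4): push. Stack: [s3 s1 s4]
Gen 6 (s3): push. Stack: [s3 s1 s4 s3]
Gen 7 (s3^-1): cancels prior s3. Stack: [s3 s1 s4]
Gen 8 (s4^-1): cancels prior s4. Stack: [s3 s1]
Reduced word: s3 s1

Answer: no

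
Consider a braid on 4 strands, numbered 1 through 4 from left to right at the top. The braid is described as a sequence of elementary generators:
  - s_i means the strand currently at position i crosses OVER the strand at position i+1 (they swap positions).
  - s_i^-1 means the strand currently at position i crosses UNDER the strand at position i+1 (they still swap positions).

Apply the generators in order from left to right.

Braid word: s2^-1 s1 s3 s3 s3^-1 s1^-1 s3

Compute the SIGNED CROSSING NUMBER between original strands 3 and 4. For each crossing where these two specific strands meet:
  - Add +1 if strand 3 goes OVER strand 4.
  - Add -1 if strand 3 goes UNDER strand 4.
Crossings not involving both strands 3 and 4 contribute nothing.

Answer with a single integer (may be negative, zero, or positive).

Gen 1: crossing 2x3. Both 3&4? no. Sum: 0
Gen 2: crossing 1x3. Both 3&4? no. Sum: 0
Gen 3: crossing 2x4. Both 3&4? no. Sum: 0
Gen 4: crossing 4x2. Both 3&4? no. Sum: 0
Gen 5: crossing 2x4. Both 3&4? no. Sum: 0
Gen 6: crossing 3x1. Both 3&4? no. Sum: 0
Gen 7: crossing 4x2. Both 3&4? no. Sum: 0

Answer: 0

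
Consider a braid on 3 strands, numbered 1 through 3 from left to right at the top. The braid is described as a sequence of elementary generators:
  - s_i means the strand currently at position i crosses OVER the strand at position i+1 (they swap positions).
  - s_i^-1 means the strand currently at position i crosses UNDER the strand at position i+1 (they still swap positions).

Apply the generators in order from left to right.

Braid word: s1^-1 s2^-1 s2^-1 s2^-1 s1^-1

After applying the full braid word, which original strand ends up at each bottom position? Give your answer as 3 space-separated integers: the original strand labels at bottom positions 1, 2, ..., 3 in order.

Answer: 3 2 1

Derivation:
Gen 1 (s1^-1): strand 1 crosses under strand 2. Perm now: [2 1 3]
Gen 2 (s2^-1): strand 1 crosses under strand 3. Perm now: [2 3 1]
Gen 3 (s2^-1): strand 3 crosses under strand 1. Perm now: [2 1 3]
Gen 4 (s2^-1): strand 1 crosses under strand 3. Perm now: [2 3 1]
Gen 5 (s1^-1): strand 2 crosses under strand 3. Perm now: [3 2 1]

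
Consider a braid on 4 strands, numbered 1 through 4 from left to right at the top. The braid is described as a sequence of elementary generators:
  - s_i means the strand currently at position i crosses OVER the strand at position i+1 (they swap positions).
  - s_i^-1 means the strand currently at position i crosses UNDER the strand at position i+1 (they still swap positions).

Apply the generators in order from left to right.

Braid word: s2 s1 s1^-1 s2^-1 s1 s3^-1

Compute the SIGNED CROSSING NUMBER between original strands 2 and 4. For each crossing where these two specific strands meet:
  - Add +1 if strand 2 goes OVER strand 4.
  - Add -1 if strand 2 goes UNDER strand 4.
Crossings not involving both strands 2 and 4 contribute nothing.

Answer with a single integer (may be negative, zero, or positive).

Answer: 0

Derivation:
Gen 1: crossing 2x3. Both 2&4? no. Sum: 0
Gen 2: crossing 1x3. Both 2&4? no. Sum: 0
Gen 3: crossing 3x1. Both 2&4? no. Sum: 0
Gen 4: crossing 3x2. Both 2&4? no. Sum: 0
Gen 5: crossing 1x2. Both 2&4? no. Sum: 0
Gen 6: crossing 3x4. Both 2&4? no. Sum: 0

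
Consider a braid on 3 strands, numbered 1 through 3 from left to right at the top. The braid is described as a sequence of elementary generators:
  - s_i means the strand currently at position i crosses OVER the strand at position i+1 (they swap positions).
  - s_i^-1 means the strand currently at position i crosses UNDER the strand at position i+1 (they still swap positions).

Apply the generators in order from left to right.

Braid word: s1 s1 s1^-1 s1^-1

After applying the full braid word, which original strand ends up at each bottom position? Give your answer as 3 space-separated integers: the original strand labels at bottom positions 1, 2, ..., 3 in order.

Gen 1 (s1): strand 1 crosses over strand 2. Perm now: [2 1 3]
Gen 2 (s1): strand 2 crosses over strand 1. Perm now: [1 2 3]
Gen 3 (s1^-1): strand 1 crosses under strand 2. Perm now: [2 1 3]
Gen 4 (s1^-1): strand 2 crosses under strand 1. Perm now: [1 2 3]

Answer: 1 2 3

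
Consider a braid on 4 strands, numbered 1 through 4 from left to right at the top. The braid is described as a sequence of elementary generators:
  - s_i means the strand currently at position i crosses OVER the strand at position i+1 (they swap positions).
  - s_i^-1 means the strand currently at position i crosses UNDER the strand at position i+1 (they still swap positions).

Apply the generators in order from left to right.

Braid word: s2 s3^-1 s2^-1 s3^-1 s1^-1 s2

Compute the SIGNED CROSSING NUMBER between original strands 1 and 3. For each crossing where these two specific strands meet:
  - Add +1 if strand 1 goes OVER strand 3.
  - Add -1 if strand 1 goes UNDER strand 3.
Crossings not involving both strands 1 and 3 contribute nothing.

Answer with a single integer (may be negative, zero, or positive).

Answer: 0

Derivation:
Gen 1: crossing 2x3. Both 1&3? no. Sum: 0
Gen 2: crossing 2x4. Both 1&3? no. Sum: 0
Gen 3: crossing 3x4. Both 1&3? no. Sum: 0
Gen 4: crossing 3x2. Both 1&3? no. Sum: 0
Gen 5: crossing 1x4. Both 1&3? no. Sum: 0
Gen 6: crossing 1x2. Both 1&3? no. Sum: 0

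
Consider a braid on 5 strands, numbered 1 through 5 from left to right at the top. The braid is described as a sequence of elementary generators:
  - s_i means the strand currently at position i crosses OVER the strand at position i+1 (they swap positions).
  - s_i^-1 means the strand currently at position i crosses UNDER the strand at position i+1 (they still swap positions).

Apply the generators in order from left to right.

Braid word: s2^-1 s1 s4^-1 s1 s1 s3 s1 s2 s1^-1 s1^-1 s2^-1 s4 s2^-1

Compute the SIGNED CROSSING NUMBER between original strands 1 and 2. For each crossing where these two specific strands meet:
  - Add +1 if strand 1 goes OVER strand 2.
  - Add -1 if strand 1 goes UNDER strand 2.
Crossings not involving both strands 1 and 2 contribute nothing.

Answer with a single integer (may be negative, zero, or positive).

Answer: 0

Derivation:
Gen 1: crossing 2x3. Both 1&2? no. Sum: 0
Gen 2: crossing 1x3. Both 1&2? no. Sum: 0
Gen 3: crossing 4x5. Both 1&2? no. Sum: 0
Gen 4: crossing 3x1. Both 1&2? no. Sum: 0
Gen 5: crossing 1x3. Both 1&2? no. Sum: 0
Gen 6: crossing 2x5. Both 1&2? no. Sum: 0
Gen 7: crossing 3x1. Both 1&2? no. Sum: 0
Gen 8: crossing 3x5. Both 1&2? no. Sum: 0
Gen 9: crossing 1x5. Both 1&2? no. Sum: 0
Gen 10: crossing 5x1. Both 1&2? no. Sum: 0
Gen 11: crossing 5x3. Both 1&2? no. Sum: 0
Gen 12: crossing 2x4. Both 1&2? no. Sum: 0
Gen 13: crossing 3x5. Both 1&2? no. Sum: 0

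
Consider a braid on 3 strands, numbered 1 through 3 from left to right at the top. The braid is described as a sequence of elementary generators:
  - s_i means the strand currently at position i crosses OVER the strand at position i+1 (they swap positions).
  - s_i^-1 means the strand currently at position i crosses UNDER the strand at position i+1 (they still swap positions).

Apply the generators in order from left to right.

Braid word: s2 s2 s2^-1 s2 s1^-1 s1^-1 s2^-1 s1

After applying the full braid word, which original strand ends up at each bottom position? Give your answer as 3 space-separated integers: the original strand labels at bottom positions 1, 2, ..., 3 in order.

Answer: 3 1 2

Derivation:
Gen 1 (s2): strand 2 crosses over strand 3. Perm now: [1 3 2]
Gen 2 (s2): strand 3 crosses over strand 2. Perm now: [1 2 3]
Gen 3 (s2^-1): strand 2 crosses under strand 3. Perm now: [1 3 2]
Gen 4 (s2): strand 3 crosses over strand 2. Perm now: [1 2 3]
Gen 5 (s1^-1): strand 1 crosses under strand 2. Perm now: [2 1 3]
Gen 6 (s1^-1): strand 2 crosses under strand 1. Perm now: [1 2 3]
Gen 7 (s2^-1): strand 2 crosses under strand 3. Perm now: [1 3 2]
Gen 8 (s1): strand 1 crosses over strand 3. Perm now: [3 1 2]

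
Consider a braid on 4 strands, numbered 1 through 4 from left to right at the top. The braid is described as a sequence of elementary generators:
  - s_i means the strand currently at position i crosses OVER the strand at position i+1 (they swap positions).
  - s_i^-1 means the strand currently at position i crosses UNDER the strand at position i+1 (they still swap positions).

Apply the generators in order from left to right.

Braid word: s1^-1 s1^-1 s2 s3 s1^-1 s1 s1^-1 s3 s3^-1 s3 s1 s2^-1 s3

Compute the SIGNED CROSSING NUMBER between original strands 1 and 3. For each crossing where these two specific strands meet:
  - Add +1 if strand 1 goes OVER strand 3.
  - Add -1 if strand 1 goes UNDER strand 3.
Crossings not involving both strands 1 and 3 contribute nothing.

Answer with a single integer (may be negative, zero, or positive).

Gen 1: crossing 1x2. Both 1&3? no. Sum: 0
Gen 2: crossing 2x1. Both 1&3? no. Sum: 0
Gen 3: crossing 2x3. Both 1&3? no. Sum: 0
Gen 4: crossing 2x4. Both 1&3? no. Sum: 0
Gen 5: 1 under 3. Both 1&3? yes. Contrib: -1. Sum: -1
Gen 6: 3 over 1. Both 1&3? yes. Contrib: -1. Sum: -2
Gen 7: 1 under 3. Both 1&3? yes. Contrib: -1. Sum: -3
Gen 8: crossing 4x2. Both 1&3? no. Sum: -3
Gen 9: crossing 2x4. Both 1&3? no. Sum: -3
Gen 10: crossing 4x2. Both 1&3? no. Sum: -3
Gen 11: 3 over 1. Both 1&3? yes. Contrib: -1. Sum: -4
Gen 12: crossing 3x2. Both 1&3? no. Sum: -4
Gen 13: crossing 3x4. Both 1&3? no. Sum: -4

Answer: -4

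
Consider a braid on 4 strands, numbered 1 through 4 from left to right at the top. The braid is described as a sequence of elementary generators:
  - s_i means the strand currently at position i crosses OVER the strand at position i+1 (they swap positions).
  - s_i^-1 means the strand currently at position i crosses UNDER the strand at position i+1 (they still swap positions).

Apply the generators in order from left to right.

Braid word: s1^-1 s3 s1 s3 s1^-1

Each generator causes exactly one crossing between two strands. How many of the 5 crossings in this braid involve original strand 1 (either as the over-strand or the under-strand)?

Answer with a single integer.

Gen 1: crossing 1x2. Involves strand 1? yes. Count so far: 1
Gen 2: crossing 3x4. Involves strand 1? no. Count so far: 1
Gen 3: crossing 2x1. Involves strand 1? yes. Count so far: 2
Gen 4: crossing 4x3. Involves strand 1? no. Count so far: 2
Gen 5: crossing 1x2. Involves strand 1? yes. Count so far: 3

Answer: 3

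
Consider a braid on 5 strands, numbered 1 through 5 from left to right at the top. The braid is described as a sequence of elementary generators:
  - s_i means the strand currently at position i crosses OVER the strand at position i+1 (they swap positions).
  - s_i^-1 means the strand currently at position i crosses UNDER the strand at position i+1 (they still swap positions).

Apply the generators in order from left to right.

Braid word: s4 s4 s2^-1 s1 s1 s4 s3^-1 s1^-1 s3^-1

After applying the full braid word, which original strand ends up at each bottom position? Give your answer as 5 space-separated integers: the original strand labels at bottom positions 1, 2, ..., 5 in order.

Gen 1 (s4): strand 4 crosses over strand 5. Perm now: [1 2 3 5 4]
Gen 2 (s4): strand 5 crosses over strand 4. Perm now: [1 2 3 4 5]
Gen 3 (s2^-1): strand 2 crosses under strand 3. Perm now: [1 3 2 4 5]
Gen 4 (s1): strand 1 crosses over strand 3. Perm now: [3 1 2 4 5]
Gen 5 (s1): strand 3 crosses over strand 1. Perm now: [1 3 2 4 5]
Gen 6 (s4): strand 4 crosses over strand 5. Perm now: [1 3 2 5 4]
Gen 7 (s3^-1): strand 2 crosses under strand 5. Perm now: [1 3 5 2 4]
Gen 8 (s1^-1): strand 1 crosses under strand 3. Perm now: [3 1 5 2 4]
Gen 9 (s3^-1): strand 5 crosses under strand 2. Perm now: [3 1 2 5 4]

Answer: 3 1 2 5 4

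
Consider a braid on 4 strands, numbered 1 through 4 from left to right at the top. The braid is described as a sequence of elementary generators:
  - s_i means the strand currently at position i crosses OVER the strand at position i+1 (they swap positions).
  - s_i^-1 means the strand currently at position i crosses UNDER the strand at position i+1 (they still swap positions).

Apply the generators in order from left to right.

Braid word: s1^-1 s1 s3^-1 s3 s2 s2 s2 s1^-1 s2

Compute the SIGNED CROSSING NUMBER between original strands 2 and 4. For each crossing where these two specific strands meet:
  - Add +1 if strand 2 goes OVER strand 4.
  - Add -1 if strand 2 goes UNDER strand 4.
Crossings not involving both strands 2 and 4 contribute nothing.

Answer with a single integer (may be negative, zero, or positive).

Answer: 0

Derivation:
Gen 1: crossing 1x2. Both 2&4? no. Sum: 0
Gen 2: crossing 2x1. Both 2&4? no. Sum: 0
Gen 3: crossing 3x4. Both 2&4? no. Sum: 0
Gen 4: crossing 4x3. Both 2&4? no. Sum: 0
Gen 5: crossing 2x3. Both 2&4? no. Sum: 0
Gen 6: crossing 3x2. Both 2&4? no. Sum: 0
Gen 7: crossing 2x3. Both 2&4? no. Sum: 0
Gen 8: crossing 1x3. Both 2&4? no. Sum: 0
Gen 9: crossing 1x2. Both 2&4? no. Sum: 0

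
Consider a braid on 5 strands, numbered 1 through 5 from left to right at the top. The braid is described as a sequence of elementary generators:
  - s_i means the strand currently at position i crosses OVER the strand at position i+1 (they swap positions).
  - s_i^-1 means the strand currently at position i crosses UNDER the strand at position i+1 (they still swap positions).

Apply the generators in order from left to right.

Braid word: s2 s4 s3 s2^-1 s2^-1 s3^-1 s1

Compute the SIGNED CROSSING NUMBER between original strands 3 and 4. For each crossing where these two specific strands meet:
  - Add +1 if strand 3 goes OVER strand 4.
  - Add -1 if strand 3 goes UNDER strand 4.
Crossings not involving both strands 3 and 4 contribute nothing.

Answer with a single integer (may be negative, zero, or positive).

Gen 1: crossing 2x3. Both 3&4? no. Sum: 0
Gen 2: crossing 4x5. Both 3&4? no. Sum: 0
Gen 3: crossing 2x5. Both 3&4? no. Sum: 0
Gen 4: crossing 3x5. Both 3&4? no. Sum: 0
Gen 5: crossing 5x3. Both 3&4? no. Sum: 0
Gen 6: crossing 5x2. Both 3&4? no. Sum: 0
Gen 7: crossing 1x3. Both 3&4? no. Sum: 0

Answer: 0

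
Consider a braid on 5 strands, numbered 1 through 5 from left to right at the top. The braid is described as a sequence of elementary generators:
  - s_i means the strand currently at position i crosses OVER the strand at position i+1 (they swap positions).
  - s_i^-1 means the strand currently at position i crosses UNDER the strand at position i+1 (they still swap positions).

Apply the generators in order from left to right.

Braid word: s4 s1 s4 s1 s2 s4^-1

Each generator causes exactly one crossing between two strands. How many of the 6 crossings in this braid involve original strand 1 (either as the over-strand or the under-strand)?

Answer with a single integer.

Answer: 2

Derivation:
Gen 1: crossing 4x5. Involves strand 1? no. Count so far: 0
Gen 2: crossing 1x2. Involves strand 1? yes. Count so far: 1
Gen 3: crossing 5x4. Involves strand 1? no. Count so far: 1
Gen 4: crossing 2x1. Involves strand 1? yes. Count so far: 2
Gen 5: crossing 2x3. Involves strand 1? no. Count so far: 2
Gen 6: crossing 4x5. Involves strand 1? no. Count so far: 2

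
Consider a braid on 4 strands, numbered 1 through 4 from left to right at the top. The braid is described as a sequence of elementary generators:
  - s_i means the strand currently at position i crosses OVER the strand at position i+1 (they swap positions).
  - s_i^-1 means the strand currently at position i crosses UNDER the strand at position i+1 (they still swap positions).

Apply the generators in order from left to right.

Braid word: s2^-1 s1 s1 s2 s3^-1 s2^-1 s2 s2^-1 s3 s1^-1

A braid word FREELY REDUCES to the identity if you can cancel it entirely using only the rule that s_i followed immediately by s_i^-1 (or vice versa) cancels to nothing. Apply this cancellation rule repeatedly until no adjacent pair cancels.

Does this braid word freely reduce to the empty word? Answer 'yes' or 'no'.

Answer: no

Derivation:
Gen 1 (s2^-1): push. Stack: [s2^-1]
Gen 2 (s1): push. Stack: [s2^-1 s1]
Gen 3 (s1): push. Stack: [s2^-1 s1 s1]
Gen 4 (s2): push. Stack: [s2^-1 s1 s1 s2]
Gen 5 (s3^-1): push. Stack: [s2^-1 s1 s1 s2 s3^-1]
Gen 6 (s2^-1): push. Stack: [s2^-1 s1 s1 s2 s3^-1 s2^-1]
Gen 7 (s2): cancels prior s2^-1. Stack: [s2^-1 s1 s1 s2 s3^-1]
Gen 8 (s2^-1): push. Stack: [s2^-1 s1 s1 s2 s3^-1 s2^-1]
Gen 9 (s3): push. Stack: [s2^-1 s1 s1 s2 s3^-1 s2^-1 s3]
Gen 10 (s1^-1): push. Stack: [s2^-1 s1 s1 s2 s3^-1 s2^-1 s3 s1^-1]
Reduced word: s2^-1 s1 s1 s2 s3^-1 s2^-1 s3 s1^-1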